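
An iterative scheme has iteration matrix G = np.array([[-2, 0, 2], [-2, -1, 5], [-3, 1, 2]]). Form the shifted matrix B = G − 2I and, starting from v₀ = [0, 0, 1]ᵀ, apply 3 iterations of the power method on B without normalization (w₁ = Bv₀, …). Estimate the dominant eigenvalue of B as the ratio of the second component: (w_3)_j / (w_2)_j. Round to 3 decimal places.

B = G − 2I has rows (-4, 0, 2); (-2, -3, 5); (-3, 1, 0)
w1 = Bv₀ = ((-4)·0 + 0·0 + 2·1; (-2)·0 + (-3)·0 + 5·1; (-3)·0 + 1·0 + 0·1) = (2, 5, 0)
w2 = Bw1 = ((-4)·2 + 0·5 + 2·0; (-2)·2 + (-3)·5 + 5·0; (-3)·2 + 1·5 + 0·0) = (-8, -19, -1)
w3 = Bw2 = (30, 68, 5)
Ratio: 68/-19 = -3.579

-3.579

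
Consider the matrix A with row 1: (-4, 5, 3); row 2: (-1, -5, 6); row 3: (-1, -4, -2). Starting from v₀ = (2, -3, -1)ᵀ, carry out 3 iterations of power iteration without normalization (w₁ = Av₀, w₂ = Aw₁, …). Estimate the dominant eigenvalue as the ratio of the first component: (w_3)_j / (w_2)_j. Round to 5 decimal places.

w1 = Av₀ = (-26, 7, 12)
w2 = Aw1 = (175, 63, -26)
w3 = Aw2 = (-463, -646, -375)
Ratio at component: -463 / 175 = -2.64571

λ ≈ -2.64571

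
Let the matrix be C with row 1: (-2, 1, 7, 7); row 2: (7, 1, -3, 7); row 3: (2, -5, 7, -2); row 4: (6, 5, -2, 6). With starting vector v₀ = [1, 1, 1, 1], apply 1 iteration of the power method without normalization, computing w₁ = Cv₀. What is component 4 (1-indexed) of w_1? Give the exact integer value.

w1 = Cv₀ = ((-2)·1 + 1·1 + 7·1 + 7·1; 7·1 + 1·1 + (-3)·1 + 7·1; 2·1 + (-5)·1 + 7·1 + (-2)·1; 6·1 + 5·1 + (-2)·1 + 6·1) = (13, 12, 2, 15)
The requested component of w1 is 15.

15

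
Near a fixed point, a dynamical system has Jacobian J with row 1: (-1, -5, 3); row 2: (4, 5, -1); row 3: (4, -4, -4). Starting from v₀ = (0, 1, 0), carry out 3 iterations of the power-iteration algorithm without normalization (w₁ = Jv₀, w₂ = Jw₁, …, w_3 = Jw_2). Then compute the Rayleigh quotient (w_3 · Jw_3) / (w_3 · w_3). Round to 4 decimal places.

0.4611

w1 = Jv₀ = (-5, 5, -4)
w2 = Jw1 = (-32, 9, -24)
w3 = Jw2 = (-85, -59, -68)
Jw3 = (176, -567, 168)
w3·Jw3 = (-85)·176 + (-59)·(-567) + (-68)·168 = 7069; w3·w3 = (-85)·(-85) + (-59)·(-59) + (-68)·(-68) = 15330
λ ≈ 7069/15330 = 0.4611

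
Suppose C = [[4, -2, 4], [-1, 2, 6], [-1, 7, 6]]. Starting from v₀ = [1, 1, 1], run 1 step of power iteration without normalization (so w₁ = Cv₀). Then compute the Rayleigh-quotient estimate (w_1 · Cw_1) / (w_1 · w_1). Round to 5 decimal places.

9.99127

w1 = Cv₀ = (6, 7, 12)
Cw1 = (58, 80, 115)
w1·Cw1 = 6·58 + 7·80 + 12·115 = 2288; w1·w1 = 6·6 + 7·7 + 12·12 = 229
λ ≈ 2288/229 = 9.99127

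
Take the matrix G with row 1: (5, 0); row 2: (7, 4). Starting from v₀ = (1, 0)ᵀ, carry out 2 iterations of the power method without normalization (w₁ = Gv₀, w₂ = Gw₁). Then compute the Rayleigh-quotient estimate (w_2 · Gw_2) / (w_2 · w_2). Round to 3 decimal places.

w1 = Gv₀ = (5·1 + 0·0; 7·1 + 4·0) = (5, 7)
w2 = Gw1 = (5·5 + 0·7; 7·5 + 4·7) = (25, 63)
Gw2 = (125, 427)
w2·Gw2 = 25·125 + 63·427 = 30026; w2·w2 = 25·25 + 63·63 = 4594
λ ≈ 30026/4594 = 6.536

λ ≈ 6.536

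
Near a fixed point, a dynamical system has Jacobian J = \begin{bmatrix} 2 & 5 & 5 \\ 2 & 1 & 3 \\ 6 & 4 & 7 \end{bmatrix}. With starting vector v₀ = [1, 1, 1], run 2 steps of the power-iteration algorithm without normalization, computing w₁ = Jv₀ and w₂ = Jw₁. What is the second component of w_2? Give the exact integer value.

w1 = Jv₀ = (2·1 + 5·1 + 5·1; 2·1 + 1·1 + 3·1; 6·1 + 4·1 + 7·1) = (12, 6, 17)
w2 = Jw1 = (2·12 + 5·6 + 5·17; 2·12 + 1·6 + 3·17; 6·12 + 4·6 + 7·17) = (139, 81, 215)
The requested component of w2 is 81.

81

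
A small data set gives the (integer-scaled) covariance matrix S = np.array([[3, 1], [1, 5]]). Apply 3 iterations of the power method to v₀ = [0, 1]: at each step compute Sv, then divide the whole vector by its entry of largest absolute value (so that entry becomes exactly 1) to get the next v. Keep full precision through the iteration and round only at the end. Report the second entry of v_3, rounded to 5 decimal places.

1.00000

Sv0 = (1.000000, 5.000000); divide by 5.000000 → v1 = (0.200000, 1.000000)
Sv1 = (1.600000, 5.200000); divide by 5.200000 → v2 = (0.307692, 1.000000)
Sv2 = (1.923077, 5.307692); divide by 5.307692 → v3 = (0.362319, 1.000000)
Requested entry of v3: 138/138 = 1.00000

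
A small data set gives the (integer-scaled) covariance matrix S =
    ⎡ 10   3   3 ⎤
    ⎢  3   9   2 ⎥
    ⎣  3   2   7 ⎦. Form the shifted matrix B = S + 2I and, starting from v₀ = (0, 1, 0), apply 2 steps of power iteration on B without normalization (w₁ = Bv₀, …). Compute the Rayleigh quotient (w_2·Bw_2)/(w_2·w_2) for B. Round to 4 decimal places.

μ ≈ 15.2120

B = S + 2I has rows (12, 3, 3); (3, 11, 2); (3, 2, 9)
w1 = Bv₀ = (12·0 + 3·1 + 3·0; 3·0 + 11·1 + 2·0; 3·0 + 2·1 + 9·0) = (3, 11, 2)
w2 = Bw1 = (12·3 + 3·11 + 3·2; 3·3 + 11·11 + 2·2; 3·3 + 2·11 + 9·2) = (75, 134, 49)
Bw2 = (1449, 1797, 934)
w2·Bw2 = 395239; w2·w2 = 25982; μ ≈ 395239/25982 = 15.2120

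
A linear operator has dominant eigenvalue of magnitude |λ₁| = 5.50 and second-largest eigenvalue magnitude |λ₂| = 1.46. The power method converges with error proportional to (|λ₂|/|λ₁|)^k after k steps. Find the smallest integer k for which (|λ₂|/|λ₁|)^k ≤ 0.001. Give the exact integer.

6

|λ₂/λ₁| = 1.46/5.50 = 0.26545
Need k ≥ ln(0.001) / ln(0.26545) = -6.9078 / -1.3263 ≈ 5.208
Smallest integer k satisfying the bound: 6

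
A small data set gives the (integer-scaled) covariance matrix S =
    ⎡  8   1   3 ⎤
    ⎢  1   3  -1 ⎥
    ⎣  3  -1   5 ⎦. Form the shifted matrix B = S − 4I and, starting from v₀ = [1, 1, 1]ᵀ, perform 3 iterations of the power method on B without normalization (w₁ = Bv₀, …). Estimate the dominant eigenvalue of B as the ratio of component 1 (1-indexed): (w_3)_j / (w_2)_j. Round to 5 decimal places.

B = S − 4I has rows (4, 1, 3); (1, -1, -1); (3, -1, 1)
w1 = Bv₀ = (8, -1, 3)
w2 = Bw1 = (40, 6, 28)
w3 = Bw2 = (250, 6, 142)
Ratio: 250/40 = 6.25000

6.25000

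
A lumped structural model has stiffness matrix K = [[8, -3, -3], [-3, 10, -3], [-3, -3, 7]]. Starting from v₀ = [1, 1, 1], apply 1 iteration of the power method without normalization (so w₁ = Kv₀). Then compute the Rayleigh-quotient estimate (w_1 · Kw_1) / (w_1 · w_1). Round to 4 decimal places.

5.4762

w1 = Kv₀ = (2, 4, 1)
Kw1 = (1, 31, -11)
w1·Kw1 = 2·1 + 4·31 + 1·(-11) = 115; w1·w1 = 2·2 + 4·4 + 1·1 = 21
λ ≈ 115/21 = 5.4762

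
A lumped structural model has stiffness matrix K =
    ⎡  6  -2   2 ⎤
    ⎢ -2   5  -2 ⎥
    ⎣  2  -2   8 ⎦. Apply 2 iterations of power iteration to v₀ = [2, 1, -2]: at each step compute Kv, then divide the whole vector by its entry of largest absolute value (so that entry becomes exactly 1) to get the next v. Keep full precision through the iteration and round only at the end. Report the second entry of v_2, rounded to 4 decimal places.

-0.3727

Kv0 = (6.00000, 5.00000, -14.00000); divide by -14.00000 → v1 = (-0.42857, -0.35714, 1.00000)
Kv1 = (0.14286, -2.92857, 7.85714); divide by 7.85714 → v2 = (0.01818, -0.37273, 1.00000)
Requested entry of v2: 41/-110 = -0.3727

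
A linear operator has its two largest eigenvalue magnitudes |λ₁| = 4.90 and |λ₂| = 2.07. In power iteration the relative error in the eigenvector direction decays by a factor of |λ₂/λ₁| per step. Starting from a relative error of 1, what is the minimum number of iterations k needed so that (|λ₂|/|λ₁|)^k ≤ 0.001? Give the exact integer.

|λ₂/λ₁| = 2.07/4.90 = 0.42245
Need k ≥ ln(0.001) / ln(0.42245) = -6.9078 / -0.8617 ≈ 8.017
Smallest integer k satisfying the bound: 9

9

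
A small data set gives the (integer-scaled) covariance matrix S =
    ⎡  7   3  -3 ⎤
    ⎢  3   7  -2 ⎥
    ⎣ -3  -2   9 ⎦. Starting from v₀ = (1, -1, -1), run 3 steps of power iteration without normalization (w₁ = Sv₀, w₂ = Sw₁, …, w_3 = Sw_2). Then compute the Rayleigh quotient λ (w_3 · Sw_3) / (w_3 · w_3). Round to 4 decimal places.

12.9344

w1 = Sv₀ = (7·1 + 3·(-1) + (-3)·(-1); 3·1 + 7·(-1) + (-2)·(-1); (-3)·1 + (-2)·(-1) + 9·(-1)) = (7, -2, -10)
w2 = Sw1 = (7·7 + 3·(-2) + (-3)·(-10); 3·7 + 7·(-2) + (-2)·(-10); (-3)·7 + (-2)·(-2) + 9·(-10)) = (73, 27, -107)
w3 = Sw2 = (913, 622, -1236)
Sw3 = (11965, 9565, -15107)
w3·Sw3 = 913·11965 + 622·9565 + (-1236)·(-15107) = 35545727; w3·w3 = 913·913 + 622·622 + (-1236)·(-1236) = 2748149
λ ≈ 35545727/2748149 = 12.9344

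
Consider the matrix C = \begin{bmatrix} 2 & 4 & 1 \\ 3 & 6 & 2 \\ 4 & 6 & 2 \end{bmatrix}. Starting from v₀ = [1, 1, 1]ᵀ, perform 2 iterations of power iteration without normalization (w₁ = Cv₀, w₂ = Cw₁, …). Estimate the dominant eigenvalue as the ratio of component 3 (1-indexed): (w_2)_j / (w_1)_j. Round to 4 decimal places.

w1 = Cv₀ = (2·1 + 4·1 + 1·1; 3·1 + 6·1 + 2·1; 4·1 + 6·1 + 2·1) = (7, 11, 12)
w2 = Cw1 = (2·7 + 4·11 + 1·12; 3·7 + 6·11 + 2·12; 4·7 + 6·11 + 2·12) = (70, 111, 118)
Ratio at component: 118 / 12 = 9.8333

λ ≈ 9.8333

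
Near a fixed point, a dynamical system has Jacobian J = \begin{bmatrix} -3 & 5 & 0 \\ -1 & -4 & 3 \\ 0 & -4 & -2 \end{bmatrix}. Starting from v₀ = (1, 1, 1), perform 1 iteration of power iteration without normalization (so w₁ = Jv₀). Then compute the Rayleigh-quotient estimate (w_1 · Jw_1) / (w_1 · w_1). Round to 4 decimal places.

w1 = Jv₀ = (2, -2, -6)
Jw1 = (-16, -12, 20)
w1·Jw1 = 2·(-16) + (-2)·(-12) + (-6)·20 = -128; w1·w1 = 2·2 + (-2)·(-2) + (-6)·(-6) = 44
λ ≈ -128/44 = -2.9091

λ ≈ -2.9091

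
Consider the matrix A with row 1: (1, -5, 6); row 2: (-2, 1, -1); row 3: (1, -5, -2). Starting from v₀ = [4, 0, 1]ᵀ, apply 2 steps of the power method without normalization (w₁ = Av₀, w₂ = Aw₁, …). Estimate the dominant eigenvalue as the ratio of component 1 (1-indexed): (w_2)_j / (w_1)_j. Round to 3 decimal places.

w1 = Av₀ = (1·4 + (-5)·0 + 6·1; (-2)·4 + 1·0 + (-1)·1; 1·4 + (-5)·0 + (-2)·1) = (10, -9, 2)
w2 = Aw1 = (1·10 + (-5)·(-9) + 6·2; (-2)·10 + 1·(-9) + (-1)·2; 1·10 + (-5)·(-9) + (-2)·2) = (67, -31, 51)
Ratio at component: 67 / 10 = 6.700

λ ≈ 6.700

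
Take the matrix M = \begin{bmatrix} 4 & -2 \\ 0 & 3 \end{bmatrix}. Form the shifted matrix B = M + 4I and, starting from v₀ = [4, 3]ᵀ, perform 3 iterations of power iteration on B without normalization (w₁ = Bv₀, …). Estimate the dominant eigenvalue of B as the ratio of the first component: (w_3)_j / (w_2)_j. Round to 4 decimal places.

B = M + 4I has rows (8, -2); (0, 7)
w1 = Bv₀ = (26, 21)
w2 = Bw1 = (166, 147)
w3 = Bw2 = (1034, 1029)
Ratio: 1034/166 = 6.2289

6.2289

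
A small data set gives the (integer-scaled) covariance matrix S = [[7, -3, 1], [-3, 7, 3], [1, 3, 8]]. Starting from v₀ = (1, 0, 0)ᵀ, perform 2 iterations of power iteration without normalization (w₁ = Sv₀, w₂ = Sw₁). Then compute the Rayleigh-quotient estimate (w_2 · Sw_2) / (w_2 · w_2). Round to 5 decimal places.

w1 = Sv₀ = (7·1 + (-3)·0 + 1·0; (-3)·1 + 7·0 + 3·0; 1·1 + 3·0 + 8·0) = (7, -3, 1)
w2 = Sw1 = (7·7 + (-3)·(-3) + 1·1; (-3)·7 + 7·(-3) + 3·1; 1·7 + 3·(-3) + 8·1) = (59, -39, 6)
Sw2 = (536, -432, -10)
w2·Sw2 = 59·536 + (-39)·(-432) + 6·(-10) = 48412; w2·w2 = 59·59 + (-39)·(-39) + 6·6 = 5038
λ ≈ 48412/5038 = 9.60937

9.60937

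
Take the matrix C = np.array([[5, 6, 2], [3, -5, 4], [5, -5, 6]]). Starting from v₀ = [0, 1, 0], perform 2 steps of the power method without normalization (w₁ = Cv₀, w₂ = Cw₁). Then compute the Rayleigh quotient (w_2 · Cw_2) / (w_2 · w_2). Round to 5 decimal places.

-2.22488

w1 = Cv₀ = (6, -5, -5)
w2 = Cw1 = (-10, 23, 25)
Cw2 = (138, -45, -15)
w2·Cw2 = (-10)·138 + 23·(-45) + 25·(-15) = -2790; w2·w2 = (-10)·(-10) + 23·23 + 25·25 = 1254
λ ≈ -2790/1254 = -2.22488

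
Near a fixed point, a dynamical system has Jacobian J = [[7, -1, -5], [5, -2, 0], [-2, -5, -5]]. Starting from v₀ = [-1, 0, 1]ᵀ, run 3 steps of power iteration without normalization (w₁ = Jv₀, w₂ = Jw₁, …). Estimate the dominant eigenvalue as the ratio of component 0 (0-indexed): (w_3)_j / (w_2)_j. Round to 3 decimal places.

w1 = Jv₀ = (-12, -5, -3)
w2 = Jw1 = (-64, -50, 64)
w3 = Jw2 = (-718, -220, 58)
Ratio at component: -718 / -64 = 11.219

11.219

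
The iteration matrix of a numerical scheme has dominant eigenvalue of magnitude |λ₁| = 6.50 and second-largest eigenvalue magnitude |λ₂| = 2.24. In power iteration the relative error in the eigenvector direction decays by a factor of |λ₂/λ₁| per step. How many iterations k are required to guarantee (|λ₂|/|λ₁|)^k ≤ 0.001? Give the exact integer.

7

|λ₂/λ₁| = 2.24/6.50 = 0.34462
Need k ≥ ln(0.001) / ln(0.34462) = -6.9078 / -1.0653 ≈ 6.484
Smallest integer k satisfying the bound: 7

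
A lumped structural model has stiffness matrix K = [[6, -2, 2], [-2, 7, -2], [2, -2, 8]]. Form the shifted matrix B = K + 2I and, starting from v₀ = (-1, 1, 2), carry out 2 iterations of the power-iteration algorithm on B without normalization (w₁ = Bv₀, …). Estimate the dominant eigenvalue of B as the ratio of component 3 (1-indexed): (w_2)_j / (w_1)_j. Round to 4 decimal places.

B = K + 2I has rows (8, -2, 2); (-2, 9, -2); (2, -2, 10)
w1 = Bv₀ = (-6, 7, 16)
w2 = Bw1 = (-30, 43, 134)
Ratio: 134/16 = 8.3750

8.3750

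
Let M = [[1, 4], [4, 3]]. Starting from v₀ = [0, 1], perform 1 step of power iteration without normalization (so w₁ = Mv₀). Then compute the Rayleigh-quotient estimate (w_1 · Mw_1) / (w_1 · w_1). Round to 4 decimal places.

5.5600

w1 = Mv₀ = (4, 3)
Mw1 = (16, 25)
w1·Mw1 = 4·16 + 3·25 = 139; w1·w1 = 4·4 + 3·3 = 25
λ ≈ 139/25 = 5.5600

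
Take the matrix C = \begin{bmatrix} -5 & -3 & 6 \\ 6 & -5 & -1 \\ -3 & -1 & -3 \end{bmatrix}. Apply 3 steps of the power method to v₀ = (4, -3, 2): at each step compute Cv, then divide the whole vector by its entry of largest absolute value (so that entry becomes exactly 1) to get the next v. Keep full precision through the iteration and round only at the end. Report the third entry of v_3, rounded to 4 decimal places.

Cv0 = (1.00000, 37.00000, -15.00000); divide by 37.00000 → v1 = (0.02703, 1.00000, -0.40541)
Cv1 = (-5.56757, -4.43243, 0.13514); divide by -5.56757 → v2 = (1.00000, 0.79612, -0.02427)
Cv2 = (-7.53398, 2.04369, -3.72330); divide by -7.53398 → v3 = (1.00000, -0.27126, 0.49420)
Requested entry of v3: 767/1552 = 0.4942

0.4942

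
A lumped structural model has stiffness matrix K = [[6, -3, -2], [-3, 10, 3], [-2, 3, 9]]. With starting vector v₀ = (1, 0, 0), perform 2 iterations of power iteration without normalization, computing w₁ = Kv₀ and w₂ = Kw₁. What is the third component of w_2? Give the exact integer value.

w1 = Kv₀ = (6·1 + (-3)·0 + (-2)·0; (-3)·1 + 10·0 + 3·0; (-2)·1 + 3·0 + 9·0) = (6, -3, -2)
w2 = Kw1 = (6·6 + (-3)·(-3) + (-2)·(-2); (-3)·6 + 10·(-3) + 3·(-2); (-2)·6 + 3·(-3) + 9·(-2)) = (49, -54, -39)
The requested component of w2 is -39.

-39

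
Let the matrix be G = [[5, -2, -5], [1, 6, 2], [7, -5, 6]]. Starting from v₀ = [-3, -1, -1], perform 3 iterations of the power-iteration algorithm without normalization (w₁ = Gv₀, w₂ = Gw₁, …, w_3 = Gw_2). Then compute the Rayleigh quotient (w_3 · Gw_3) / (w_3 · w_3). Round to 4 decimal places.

w1 = Gv₀ = (5·(-3) + (-2)·(-1) + (-5)·(-1); 1·(-3) + 6·(-1) + 2·(-1); 7·(-3) + (-5)·(-1) + 6·(-1)) = (-8, -11, -22)
w2 = Gw1 = (5·(-8) + (-2)·(-11) + (-5)·(-22); 1·(-8) + 6·(-11) + 2·(-22); 7·(-8) + (-5)·(-11) + 6·(-22)) = (92, -118, -133)
w3 = Gw2 = (1361, -882, 436)
Gw3 = (6389, -3059, 16553)
w3·Gw3 = 1361·6389 + (-882)·(-3059) + 436·16553 = 18610575; w3·w3 = 1361·1361 + (-882)·(-882) + 436·436 = 2820341
λ ≈ 18610575/2820341 = 6.5987

6.5987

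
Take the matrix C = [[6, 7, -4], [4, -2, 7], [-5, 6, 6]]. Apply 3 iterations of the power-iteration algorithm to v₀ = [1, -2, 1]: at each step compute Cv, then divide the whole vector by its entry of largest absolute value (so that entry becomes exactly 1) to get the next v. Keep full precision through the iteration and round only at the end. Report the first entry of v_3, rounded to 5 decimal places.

-0.79519

Cv0 = (-12.000000, 15.000000, -11.000000); divide by 15.000000 → v1 = (-0.800000, 1.000000, -0.733333)
Cv1 = (5.133333, -10.333333, 5.600000); divide by -10.333333 → v2 = (-0.496774, 1.000000, -0.541935)
Cv2 = (6.187097, -7.780645, 5.232258); divide by -7.780645 → v3 = (-0.795191, 1.000000, -0.672471)
Requested entry of v3: -959/1206 = -0.79519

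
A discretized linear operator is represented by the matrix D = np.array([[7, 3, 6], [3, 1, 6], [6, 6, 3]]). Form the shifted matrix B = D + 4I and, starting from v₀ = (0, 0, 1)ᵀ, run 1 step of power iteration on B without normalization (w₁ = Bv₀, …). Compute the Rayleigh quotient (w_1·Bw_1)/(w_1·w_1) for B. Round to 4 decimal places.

17.7107

B = D + 4I has rows (11, 3, 6); (3, 5, 6); (6, 6, 7)
w1 = Bv₀ = (11·0 + 3·0 + 6·1; 3·0 + 5·0 + 6·1; 6·0 + 6·0 + 7·1) = (6, 6, 7)
Bw1 = (126, 90, 121)
w1·Bw1 = 2143; w1·w1 = 121; μ ≈ 2143/121 = 17.7107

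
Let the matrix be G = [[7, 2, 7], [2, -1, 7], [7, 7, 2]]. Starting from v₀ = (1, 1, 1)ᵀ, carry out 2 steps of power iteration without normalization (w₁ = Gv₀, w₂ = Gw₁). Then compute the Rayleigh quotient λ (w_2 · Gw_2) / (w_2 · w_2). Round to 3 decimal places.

14.196

w1 = Gv₀ = (16, 8, 16)
w2 = Gw1 = (240, 136, 200)
Gw2 = (3352, 1744, 3032)
w2·Gw2 = 240·3352 + 136·1744 + 200·3032 = 1648064; w2·w2 = 240·240 + 136·136 + 200·200 = 116096
λ ≈ 1648064/116096 = 14.196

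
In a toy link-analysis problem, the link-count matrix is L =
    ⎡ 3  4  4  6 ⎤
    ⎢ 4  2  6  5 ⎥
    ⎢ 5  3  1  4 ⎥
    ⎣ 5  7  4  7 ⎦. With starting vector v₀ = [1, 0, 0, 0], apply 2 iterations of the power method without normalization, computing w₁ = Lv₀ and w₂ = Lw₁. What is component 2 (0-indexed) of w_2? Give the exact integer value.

w1 = Lv₀ = (3·1 + 4·0 + 4·0 + 6·0; 4·1 + 2·0 + 6·0 + 5·0; 5·1 + 3·0 + 1·0 + 4·0; 5·1 + 7·0 + 4·0 + 7·0) = (3, 4, 5, 5)
w2 = Lw1 = (3·3 + 4·4 + 4·5 + 6·5; 4·3 + 2·4 + 6·5 + 5·5; 5·3 + 3·4 + 1·5 + 4·5; 5·3 + 7·4 + 4·5 + 7·5) = (75, 75, 52, 98)
The requested component of w2 is 52.

52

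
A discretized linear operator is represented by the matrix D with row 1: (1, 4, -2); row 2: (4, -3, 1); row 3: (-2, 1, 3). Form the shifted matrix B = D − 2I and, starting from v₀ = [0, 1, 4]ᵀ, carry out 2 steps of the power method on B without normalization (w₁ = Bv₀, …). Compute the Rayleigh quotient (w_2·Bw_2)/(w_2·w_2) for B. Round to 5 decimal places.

2.42857

B = D − 2I has rows (-1, 4, -2); (4, -5, 1); (-2, 1, 1)
w1 = Bv₀ = (-4, -1, 5)
w2 = Bw1 = (-10, -6, 12)
Bw2 = (-38, 2, 26)
w2·Bw2 = 680; w2·w2 = 280; μ ≈ 680/280 = 2.42857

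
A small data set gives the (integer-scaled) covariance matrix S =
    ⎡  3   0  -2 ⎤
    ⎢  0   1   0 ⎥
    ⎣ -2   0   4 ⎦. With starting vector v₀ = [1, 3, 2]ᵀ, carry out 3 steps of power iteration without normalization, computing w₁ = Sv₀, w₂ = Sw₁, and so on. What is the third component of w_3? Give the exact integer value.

w1 = Sv₀ = (-1, 3, 6)
w2 = Sw1 = (-15, 3, 26)
w3 = Sw2 = (-97, 3, 134)
The requested component of w3 is 134.

134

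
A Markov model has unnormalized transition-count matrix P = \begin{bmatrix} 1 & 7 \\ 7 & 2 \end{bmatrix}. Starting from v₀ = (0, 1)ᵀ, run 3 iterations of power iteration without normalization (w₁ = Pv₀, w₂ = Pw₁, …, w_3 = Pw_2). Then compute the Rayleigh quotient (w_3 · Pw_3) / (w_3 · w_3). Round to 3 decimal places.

7.673

w1 = Pv₀ = (7, 2)
w2 = Pw1 = (21, 53)
w3 = Pw2 = (392, 253)
Pw3 = (2163, 3250)
w3·Pw3 = 392·2163 + 253·3250 = 1670146; w3·w3 = 392·392 + 253·253 = 217673
λ ≈ 1670146/217673 = 7.673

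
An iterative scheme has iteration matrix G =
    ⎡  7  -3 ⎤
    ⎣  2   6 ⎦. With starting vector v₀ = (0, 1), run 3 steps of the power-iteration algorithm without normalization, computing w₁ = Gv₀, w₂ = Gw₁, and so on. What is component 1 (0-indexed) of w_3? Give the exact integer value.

w1 = Gv₀ = (7·0 + (-3)·1; 2·0 + 6·1) = (-3, 6)
w2 = Gw1 = (7·(-3) + (-3)·6; 2·(-3) + 6·6) = (-39, 30)
w3 = Gw2 = (-363, 102)
The requested component of w3 is 102.

102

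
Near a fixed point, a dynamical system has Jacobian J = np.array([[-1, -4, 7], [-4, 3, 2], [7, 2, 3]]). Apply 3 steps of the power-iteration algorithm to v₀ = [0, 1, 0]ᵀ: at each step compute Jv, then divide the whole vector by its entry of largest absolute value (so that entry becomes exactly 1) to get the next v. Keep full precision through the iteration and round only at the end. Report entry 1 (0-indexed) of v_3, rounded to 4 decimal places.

Jv0 = (-4.00000, 3.00000, 2.00000); divide by -4.00000 → v1 = (1.00000, -0.75000, -0.50000)
Jv1 = (-1.50000, -7.25000, 4.00000); divide by -7.25000 → v2 = (0.20690, 1.00000, -0.55172)
Jv2 = (-8.06897, 1.06897, 1.79310); divide by -8.06897 → v3 = (1.00000, -0.13248, -0.22222)
Requested entry of v3: 31/-234 = -0.1325

-0.1325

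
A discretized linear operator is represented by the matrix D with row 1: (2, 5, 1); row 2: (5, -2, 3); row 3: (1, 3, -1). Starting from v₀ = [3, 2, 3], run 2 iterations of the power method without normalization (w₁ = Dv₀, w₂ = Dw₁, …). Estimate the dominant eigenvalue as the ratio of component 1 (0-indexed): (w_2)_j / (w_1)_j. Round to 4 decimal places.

w1 = Dv₀ = (19, 20, 6)
w2 = Dw1 = (144, 73, 73)
Ratio at component: 73 / 20 = 3.6500

3.6500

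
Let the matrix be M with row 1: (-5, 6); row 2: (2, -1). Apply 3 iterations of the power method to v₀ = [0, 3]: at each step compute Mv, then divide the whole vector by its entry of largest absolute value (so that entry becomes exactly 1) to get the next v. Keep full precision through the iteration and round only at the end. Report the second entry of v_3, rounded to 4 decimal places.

-0.3295

Mv0 = (18.00000, -3.00000); divide by 18.00000 → v1 = (1.00000, -0.16667)
Mv1 = (-6.00000, 2.16667); divide by -6.00000 → v2 = (1.00000, -0.36111)
Mv2 = (-7.16667, 2.36111); divide by -7.16667 → v3 = (1.00000, -0.32946)
Requested entry of v3: -255/774 = -0.3295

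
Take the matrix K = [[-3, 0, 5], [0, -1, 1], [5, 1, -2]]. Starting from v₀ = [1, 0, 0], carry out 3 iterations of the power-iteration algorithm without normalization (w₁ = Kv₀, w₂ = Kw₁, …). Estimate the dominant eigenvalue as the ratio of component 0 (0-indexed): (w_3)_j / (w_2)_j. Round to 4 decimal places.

-6.6765

w1 = Kv₀ = (-3, 0, 5)
w2 = Kw1 = (34, 5, -25)
w3 = Kw2 = (-227, -30, 225)
Ratio at component: -227 / 34 = -6.6765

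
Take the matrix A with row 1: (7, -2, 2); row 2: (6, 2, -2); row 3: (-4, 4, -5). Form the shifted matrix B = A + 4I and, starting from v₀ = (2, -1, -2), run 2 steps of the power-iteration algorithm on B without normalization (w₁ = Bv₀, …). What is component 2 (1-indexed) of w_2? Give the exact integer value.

B = A + 4I has rows (11, -2, 2); (6, 6, -2); (-4, 4, -1)
w1 = Bv₀ = (20, 10, -10)
w2 = Bw1 = (180, 200, -30)
Requested component of w2: 200

200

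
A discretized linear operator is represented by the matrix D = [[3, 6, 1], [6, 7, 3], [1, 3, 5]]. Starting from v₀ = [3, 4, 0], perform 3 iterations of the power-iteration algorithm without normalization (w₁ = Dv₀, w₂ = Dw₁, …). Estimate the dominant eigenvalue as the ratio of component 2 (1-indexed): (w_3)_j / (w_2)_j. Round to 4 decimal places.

12.4478

w1 = Dv₀ = (3·3 + 6·4 + 1·0; 6·3 + 7·4 + 3·0; 1·3 + 3·4 + 5·0) = (33, 46, 15)
w2 = Dw1 = (3·33 + 6·46 + 1·15; 6·33 + 7·46 + 3·15; 1·33 + 3·46 + 5·15) = (390, 565, 246)
w3 = Dw2 = (4806, 7033, 3315)
Ratio at component: 7033 / 565 = 12.4478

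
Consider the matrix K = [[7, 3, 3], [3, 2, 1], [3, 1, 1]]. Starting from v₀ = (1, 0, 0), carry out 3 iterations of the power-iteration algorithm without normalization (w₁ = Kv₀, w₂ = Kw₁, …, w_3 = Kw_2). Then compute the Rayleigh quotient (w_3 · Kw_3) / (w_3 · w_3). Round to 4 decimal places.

λ ≈ 9.5597

w1 = Kv₀ = (7, 3, 3)
w2 = Kw1 = (67, 30, 27)
w3 = Kw2 = (640, 288, 258)
Kw3 = (6118, 2754, 2466)
w3·Kw3 = 640·6118 + 288·2754 + 258·2466 = 5344900; w3·w3 = 640·640 + 288·288 + 258·258 = 559108
λ ≈ 5344900/559108 = 9.5597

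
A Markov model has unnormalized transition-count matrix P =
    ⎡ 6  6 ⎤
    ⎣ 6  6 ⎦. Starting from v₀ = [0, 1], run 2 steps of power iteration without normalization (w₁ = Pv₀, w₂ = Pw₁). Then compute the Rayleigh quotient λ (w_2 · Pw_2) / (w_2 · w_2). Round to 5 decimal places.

w1 = Pv₀ = (6·0 + 6·1; 6·0 + 6·1) = (6, 6)
w2 = Pw1 = (6·6 + 6·6; 6·6 + 6·6) = (72, 72)
Pw2 = (864, 864)
w2·Pw2 = 72·864 + 72·864 = 124416; w2·w2 = 72·72 + 72·72 = 10368
λ ≈ 124416/10368 = 12.00000

λ ≈ 12.00000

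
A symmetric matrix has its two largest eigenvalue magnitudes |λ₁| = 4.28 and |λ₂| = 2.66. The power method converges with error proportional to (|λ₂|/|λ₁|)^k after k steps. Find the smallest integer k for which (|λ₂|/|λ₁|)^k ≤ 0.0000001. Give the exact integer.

34

|λ₂/λ₁| = 2.66/4.28 = 0.62150
Need k ≥ ln(0.0000001) / ln(0.62150) = -16.1181 / -0.4756 ≈ 33.888
Smallest integer k satisfying the bound: 34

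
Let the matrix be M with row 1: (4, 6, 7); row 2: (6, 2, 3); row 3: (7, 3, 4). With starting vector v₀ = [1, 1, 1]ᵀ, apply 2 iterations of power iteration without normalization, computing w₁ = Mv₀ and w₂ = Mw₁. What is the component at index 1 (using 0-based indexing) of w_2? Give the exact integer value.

w1 = Mv₀ = (17, 11, 14)
w2 = Mw1 = (232, 166, 208)
The requested component of w2 is 166.

166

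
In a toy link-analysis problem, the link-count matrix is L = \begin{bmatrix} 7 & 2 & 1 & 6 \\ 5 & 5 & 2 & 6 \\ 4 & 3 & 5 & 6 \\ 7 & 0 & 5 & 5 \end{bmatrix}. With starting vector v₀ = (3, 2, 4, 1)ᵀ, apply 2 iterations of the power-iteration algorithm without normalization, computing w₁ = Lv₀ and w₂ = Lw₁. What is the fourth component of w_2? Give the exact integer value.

695

w1 = Lv₀ = (7·3 + 2·2 + 1·4 + 6·1; 5·3 + 5·2 + 2·4 + 6·1; 4·3 + 3·2 + 5·4 + 6·1; 7·3 + 0·2 + 5·4 + 5·1) = (35, 39, 44, 46)
w2 = Lw1 = (7·35 + 2·39 + 1·44 + 6·46; 5·35 + 5·39 + 2·44 + 6·46; 4·35 + 3·39 + 5·44 + 6·46; 7·35 + 0·39 + 5·44 + 5·46) = (643, 734, 753, 695)
The requested component of w2 is 695.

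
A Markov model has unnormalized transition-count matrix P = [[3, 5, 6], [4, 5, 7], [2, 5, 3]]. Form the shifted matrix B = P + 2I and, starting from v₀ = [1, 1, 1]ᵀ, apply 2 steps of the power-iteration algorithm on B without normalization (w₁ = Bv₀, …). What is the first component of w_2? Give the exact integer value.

242

B = P + 2I has rows (5, 5, 6); (4, 7, 7); (2, 5, 5)
w1 = Bv₀ = (16, 18, 12)
w2 = Bw1 = (242, 274, 182)
Requested component of w2: 242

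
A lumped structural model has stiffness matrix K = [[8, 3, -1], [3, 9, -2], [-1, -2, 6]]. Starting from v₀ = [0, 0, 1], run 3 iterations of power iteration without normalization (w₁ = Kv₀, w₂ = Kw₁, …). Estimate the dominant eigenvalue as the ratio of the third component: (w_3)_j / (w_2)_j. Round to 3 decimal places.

8.098

w1 = Kv₀ = (8·0 + 3·0 + (-1)·1; 3·0 + 9·0 + (-2)·1; (-1)·0 + (-2)·0 + 6·1) = (-1, -2, 6)
w2 = Kw1 = (8·(-1) + 3·(-2) + (-1)·6; 3·(-1) + 9·(-2) + (-2)·6; (-1)·(-1) + (-2)·(-2) + 6·6) = (-20, -33, 41)
w3 = Kw2 = (-300, -439, 332)
Ratio at component: 332 / 41 = 8.098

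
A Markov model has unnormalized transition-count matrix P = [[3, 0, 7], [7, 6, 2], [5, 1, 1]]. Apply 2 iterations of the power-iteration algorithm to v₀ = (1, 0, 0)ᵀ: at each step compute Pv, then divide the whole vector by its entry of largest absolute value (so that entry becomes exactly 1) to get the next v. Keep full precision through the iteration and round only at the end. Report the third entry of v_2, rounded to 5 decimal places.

Pv0 = (3.000000, 7.000000, 5.000000); divide by 7.000000 → v1 = (0.428571, 1.000000, 0.714286)
Pv1 = (6.285714, 10.428571, 3.857143); divide by 10.428571 → v2 = (0.602740, 1.000000, 0.369863)
Requested entry of v2: 27/73 = 0.36986

0.36986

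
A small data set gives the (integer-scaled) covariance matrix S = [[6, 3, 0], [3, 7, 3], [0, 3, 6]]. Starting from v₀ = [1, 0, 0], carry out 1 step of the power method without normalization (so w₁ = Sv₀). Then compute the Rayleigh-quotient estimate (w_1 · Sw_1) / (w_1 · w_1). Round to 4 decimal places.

w1 = Sv₀ = (6·1 + 3·0 + 0·0; 3·1 + 7·0 + 3·0; 0·1 + 3·0 + 6·0) = (6, 3, 0)
Sw1 = (45, 39, 9)
w1·Sw1 = 6·45 + 3·39 + 0·9 = 387; w1·w1 = 6·6 + 3·3 + 0·0 = 45
λ ≈ 387/45 = 8.6000

8.6000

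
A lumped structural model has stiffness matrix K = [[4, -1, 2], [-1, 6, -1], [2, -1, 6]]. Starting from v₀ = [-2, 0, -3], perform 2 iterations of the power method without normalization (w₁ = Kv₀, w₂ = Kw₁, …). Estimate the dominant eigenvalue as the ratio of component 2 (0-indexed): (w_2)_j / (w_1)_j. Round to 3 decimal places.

λ ≈ 7.500

w1 = Kv₀ = (-14, 5, -22)
w2 = Kw1 = (-105, 66, -165)
Ratio at component: -165 / -22 = 7.500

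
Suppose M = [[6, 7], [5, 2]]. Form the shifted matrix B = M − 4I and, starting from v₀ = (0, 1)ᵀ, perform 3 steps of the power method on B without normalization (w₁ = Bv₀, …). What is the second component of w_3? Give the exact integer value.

B = M − 4I has rows (2, 7); (5, -2)
w1 = Bv₀ = (2·0 + 7·1; 5·0 + (-2)·1) = (7, -2)
w2 = Bw1 = (2·7 + 7·(-2); 5·7 + (-2)·(-2)) = (0, 39)
w3 = Bw2 = (273, -78)
Requested component of w3: -78

-78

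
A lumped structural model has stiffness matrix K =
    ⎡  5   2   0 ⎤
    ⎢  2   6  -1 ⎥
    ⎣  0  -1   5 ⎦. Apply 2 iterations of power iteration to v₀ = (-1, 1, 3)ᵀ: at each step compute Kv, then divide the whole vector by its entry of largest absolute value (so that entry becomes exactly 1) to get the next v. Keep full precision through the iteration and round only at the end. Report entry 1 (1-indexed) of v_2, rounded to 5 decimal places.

Kv0 = (-3.000000, 1.000000, 14.000000); divide by 14.000000 → v1 = (-0.214286, 0.071429, 1.000000)
Kv1 = (-0.928571, -1.000000, 4.928571); divide by 4.928571 → v2 = (-0.188406, -0.202899, 1.000000)
Requested entry of v2: -13/69 = -0.18841

-0.18841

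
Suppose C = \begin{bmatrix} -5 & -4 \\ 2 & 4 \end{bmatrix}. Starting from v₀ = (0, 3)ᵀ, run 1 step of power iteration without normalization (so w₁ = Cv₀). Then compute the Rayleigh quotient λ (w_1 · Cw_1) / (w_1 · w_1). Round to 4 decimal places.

λ ≈ 0.5000

w1 = Cv₀ = ((-5)·0 + (-4)·3; 2·0 + 4·3) = (-12, 12)
Cw1 = (12, 24)
w1·Cw1 = (-12)·12 + 12·24 = 144; w1·w1 = (-12)·(-12) + 12·12 = 288
λ ≈ 144/288 = 0.5000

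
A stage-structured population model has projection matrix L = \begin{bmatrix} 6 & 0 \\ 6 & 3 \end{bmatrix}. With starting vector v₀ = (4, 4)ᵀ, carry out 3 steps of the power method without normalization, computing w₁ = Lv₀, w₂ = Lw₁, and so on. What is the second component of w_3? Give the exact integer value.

w1 = Lv₀ = (24, 36)
w2 = Lw1 = (144, 252)
w3 = Lw2 = (864, 1620)
The requested component of w3 is 1620.

1620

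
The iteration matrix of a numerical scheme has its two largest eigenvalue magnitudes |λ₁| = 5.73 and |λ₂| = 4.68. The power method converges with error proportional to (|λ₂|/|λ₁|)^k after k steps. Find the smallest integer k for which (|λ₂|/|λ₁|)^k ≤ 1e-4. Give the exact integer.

46

|λ₂/λ₁| = 4.68/5.73 = 0.81675
Need k ≥ ln(1e-4) / ln(0.81675) = -9.2103 / -0.2024 ≈ 45.502
Smallest integer k satisfying the bound: 46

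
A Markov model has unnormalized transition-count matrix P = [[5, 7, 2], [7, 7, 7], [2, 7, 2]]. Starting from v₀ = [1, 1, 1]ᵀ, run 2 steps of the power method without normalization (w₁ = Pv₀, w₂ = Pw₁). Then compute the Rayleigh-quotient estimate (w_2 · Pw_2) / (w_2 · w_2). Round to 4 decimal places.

λ ≈ 16.2455

w1 = Pv₀ = (5·1 + 7·1 + 2·1; 7·1 + 7·1 + 7·1; 2·1 + 7·1 + 2·1) = (14, 21, 11)
w2 = Pw1 = (5·14 + 7·21 + 2·11; 7·14 + 7·21 + 7·11; 2·14 + 7·21 + 2·11) = (239, 322, 197)
Pw2 = (3843, 5306, 3126)
w2·Pw2 = 239·3843 + 322·5306 + 197·3126 = 3242831; w2·w2 = 239·239 + 322·322 + 197·197 = 199614
λ ≈ 3242831/199614 = 16.2455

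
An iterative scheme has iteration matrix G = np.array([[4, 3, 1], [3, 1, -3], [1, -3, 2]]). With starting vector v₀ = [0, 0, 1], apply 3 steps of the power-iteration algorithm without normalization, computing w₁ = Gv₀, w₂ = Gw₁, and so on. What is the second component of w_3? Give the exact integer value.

w1 = Gv₀ = (1, -3, 2)
w2 = Gw1 = (-3, -6, 14)
w3 = Gw2 = (-16, -57, 43)
The requested component of w3 is -57.

-57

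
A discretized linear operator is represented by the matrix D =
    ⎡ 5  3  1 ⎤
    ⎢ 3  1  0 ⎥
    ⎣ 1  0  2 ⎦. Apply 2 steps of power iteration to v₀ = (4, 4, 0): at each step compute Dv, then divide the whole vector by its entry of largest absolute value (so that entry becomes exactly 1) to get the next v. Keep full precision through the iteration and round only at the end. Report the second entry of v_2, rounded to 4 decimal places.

Dv0 = (32.00000, 16.00000, 4.00000); divide by 32.00000 → v1 = (1.00000, 0.50000, 0.12500)
Dv1 = (6.62500, 3.50000, 1.25000); divide by 6.62500 → v2 = (1.00000, 0.52830, 0.18868)
Requested entry of v2: 112/212 = 0.5283

0.5283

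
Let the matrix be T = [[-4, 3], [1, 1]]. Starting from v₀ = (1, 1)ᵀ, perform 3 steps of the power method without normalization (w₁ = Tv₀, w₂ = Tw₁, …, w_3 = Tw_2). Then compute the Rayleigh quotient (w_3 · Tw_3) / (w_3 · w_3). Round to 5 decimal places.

w1 = Tv₀ = ((-4)·1 + 3·1; 1·1 + 1·1) = (-1, 2)
w2 = Tw1 = ((-4)·(-1) + 3·2; 1·(-1) + 1·2) = (10, 1)
w3 = Tw2 = (-37, 11)
Tw3 = (181, -26)
w3·Tw3 = (-37)·181 + 11·(-26) = -6983; w3·w3 = (-37)·(-37) + 11·11 = 1490
λ ≈ -6983/1490 = -4.68658

λ ≈ -4.68658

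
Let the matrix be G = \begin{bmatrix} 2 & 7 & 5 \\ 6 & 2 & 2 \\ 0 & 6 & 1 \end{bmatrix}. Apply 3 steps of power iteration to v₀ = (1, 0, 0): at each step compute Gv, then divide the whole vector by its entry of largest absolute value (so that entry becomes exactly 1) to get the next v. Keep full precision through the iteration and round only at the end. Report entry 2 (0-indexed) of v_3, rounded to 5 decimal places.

Gv0 = (2.000000, 6.000000, 0.000000); divide by 6.000000 → v1 = (0.333333, 1.000000, 0.000000)
Gv1 = (7.666667, 4.000000, 6.000000); divide by 7.666667 → v2 = (1.000000, 0.521739, 0.782609)
Gv2 = (9.565217, 8.608696, 3.913043); divide by 9.565217 → v3 = (1.000000, 0.900000, 0.409091)
Requested entry of v3: 180/440 = 0.40909

0.40909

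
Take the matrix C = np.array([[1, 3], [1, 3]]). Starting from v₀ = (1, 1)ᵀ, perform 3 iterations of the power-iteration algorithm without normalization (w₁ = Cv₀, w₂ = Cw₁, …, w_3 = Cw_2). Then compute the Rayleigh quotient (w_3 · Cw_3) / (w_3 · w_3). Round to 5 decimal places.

w1 = Cv₀ = (4, 4)
w2 = Cw1 = (16, 16)
w3 = Cw2 = (64, 64)
Cw3 = (256, 256)
w3·Cw3 = 64·256 + 64·256 = 32768; w3·w3 = 64·64 + 64·64 = 8192
λ ≈ 32768/8192 = 4.00000

λ ≈ 4.00000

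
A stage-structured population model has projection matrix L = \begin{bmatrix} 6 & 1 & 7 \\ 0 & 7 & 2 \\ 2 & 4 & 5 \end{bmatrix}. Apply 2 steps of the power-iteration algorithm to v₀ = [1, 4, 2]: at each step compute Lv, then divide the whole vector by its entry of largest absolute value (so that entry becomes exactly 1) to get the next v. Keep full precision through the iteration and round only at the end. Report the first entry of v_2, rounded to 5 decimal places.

1.00000

Lv0 = (24.000000, 32.000000, 28.000000); divide by 32.000000 → v1 = (0.750000, 1.000000, 0.875000)
Lv1 = (11.625000, 8.750000, 9.875000); divide by 11.625000 → v2 = (1.000000, 0.752688, 0.849462)
Requested entry of v2: 372/372 = 1.00000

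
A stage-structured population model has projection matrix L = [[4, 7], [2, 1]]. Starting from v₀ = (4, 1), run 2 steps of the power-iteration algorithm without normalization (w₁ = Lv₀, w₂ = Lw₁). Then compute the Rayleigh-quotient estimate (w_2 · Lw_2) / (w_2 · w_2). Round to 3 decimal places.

w1 = Lv₀ = (23, 9)
w2 = Lw1 = (155, 55)
Lw2 = (1005, 365)
w2·Lw2 = 155·1005 + 55·365 = 175850; w2·w2 = 155·155 + 55·55 = 27050
λ ≈ 175850/27050 = 6.501

6.501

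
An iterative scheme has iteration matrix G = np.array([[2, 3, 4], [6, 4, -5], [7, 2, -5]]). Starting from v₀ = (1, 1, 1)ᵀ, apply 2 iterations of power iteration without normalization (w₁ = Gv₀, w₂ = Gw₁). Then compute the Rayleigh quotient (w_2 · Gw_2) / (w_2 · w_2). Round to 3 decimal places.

w1 = Gv₀ = (9, 5, 4)
w2 = Gw1 = (49, 54, 53)
Gw2 = (472, 245, 186)
w2·Gw2 = 49·472 + 54·245 + 53·186 = 46216; w2·w2 = 49·49 + 54·54 + 53·53 = 8126
λ ≈ 46216/8126 = 5.687

5.687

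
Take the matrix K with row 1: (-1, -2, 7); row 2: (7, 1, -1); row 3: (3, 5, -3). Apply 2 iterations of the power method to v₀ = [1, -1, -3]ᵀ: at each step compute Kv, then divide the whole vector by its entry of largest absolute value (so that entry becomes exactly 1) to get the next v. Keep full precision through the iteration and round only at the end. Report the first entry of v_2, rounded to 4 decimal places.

-0.3696

Kv0 = (-20.00000, 9.00000, 7.00000); divide by -20.00000 → v1 = (1.00000, -0.45000, -0.35000)
Kv1 = (-2.55000, 6.90000, 1.80000); divide by 6.90000 → v2 = (-0.36957, 1.00000, 0.26087)
Requested entry of v2: 51/-138 = -0.3696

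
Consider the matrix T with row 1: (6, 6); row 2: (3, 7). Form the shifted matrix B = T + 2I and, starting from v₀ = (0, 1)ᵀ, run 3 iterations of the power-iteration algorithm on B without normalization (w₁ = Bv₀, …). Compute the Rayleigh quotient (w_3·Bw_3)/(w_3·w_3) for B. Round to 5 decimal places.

12.85916

B = T + 2I has rows (8, 6); (3, 9)
w1 = Bv₀ = (6, 9)
w2 = Bw1 = (102, 99)
w3 = Bw2 = (1410, 1197)
Bw3 = (18462, 15003)
w3·Bw3 = 43990011; w3·w3 = 3420909; μ ≈ 43990011/3420909 = 12.85916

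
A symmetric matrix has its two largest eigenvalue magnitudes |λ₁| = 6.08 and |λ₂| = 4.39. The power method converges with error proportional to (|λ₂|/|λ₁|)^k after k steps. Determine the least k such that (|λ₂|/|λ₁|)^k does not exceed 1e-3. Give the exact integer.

|λ₂/λ₁| = 4.39/6.08 = 0.72204
Need k ≥ ln(1e-3) / ln(0.72204) = -6.9078 / -0.3257 ≈ 21.211
Smallest integer k satisfying the bound: 22

22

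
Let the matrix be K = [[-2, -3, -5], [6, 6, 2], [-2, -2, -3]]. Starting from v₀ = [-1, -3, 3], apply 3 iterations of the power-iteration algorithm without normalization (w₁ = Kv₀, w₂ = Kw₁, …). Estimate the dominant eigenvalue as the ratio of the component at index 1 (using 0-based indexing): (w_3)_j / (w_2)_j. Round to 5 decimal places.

λ ≈ 2.29851

w1 = Kv₀ = ((-2)·(-1) + (-3)·(-3) + (-5)·3; 6·(-1) + 6·(-3) + 2·3; (-2)·(-1) + (-2)·(-3) + (-3)·3) = (-4, -18, -1)
w2 = Kw1 = ((-2)·(-4) + (-3)·(-18) + (-5)·(-1); 6·(-4) + 6·(-18) + 2·(-1); (-2)·(-4) + (-2)·(-18) + (-3)·(-1)) = (67, -134, 47)
w3 = Kw2 = (33, -308, -7)
Ratio at component: -308 / -134 = 2.29851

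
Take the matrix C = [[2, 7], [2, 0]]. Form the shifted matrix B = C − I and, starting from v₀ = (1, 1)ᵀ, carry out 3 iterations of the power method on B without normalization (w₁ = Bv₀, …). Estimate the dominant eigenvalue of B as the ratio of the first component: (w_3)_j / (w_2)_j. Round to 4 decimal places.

B = C − I has rows (1, 7); (2, -1)
w1 = Bv₀ = (1·1 + 7·1; 2·1 + (-1)·1) = (8, 1)
w2 = Bw1 = (1·8 + 7·1; 2·8 + (-1)·1) = (15, 15)
w3 = Bw2 = (120, 15)
Ratio: 120/15 = 8.0000

μ ≈ 8.0000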